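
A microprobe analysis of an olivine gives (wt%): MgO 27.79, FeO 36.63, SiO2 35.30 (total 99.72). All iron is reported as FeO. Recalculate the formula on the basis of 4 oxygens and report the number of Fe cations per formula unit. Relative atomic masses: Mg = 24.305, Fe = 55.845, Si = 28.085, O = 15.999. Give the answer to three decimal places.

27.79 wt% MgO ÷ 40.304 g/mol = 0.68951 mol, giving 0.68951 Mg and 0.68951 O.
36.63 wt% FeO ÷ 71.844 g/mol = 0.50985 mol, giving 0.50985 Fe and 0.50985 O.
35.30 wt% SiO2 ÷ 60.083 g/mol = 0.58752 mol, giving 0.58752 Si and 1.17504 O.
Oxygen sums to 2.37440; scaling by 4/2.37440 = 1.68464 puts the formula on 4 O.
Fe: 0.50985 × 1.68464 = 0.859 atoms per formula unit.

0.859 Fe apfu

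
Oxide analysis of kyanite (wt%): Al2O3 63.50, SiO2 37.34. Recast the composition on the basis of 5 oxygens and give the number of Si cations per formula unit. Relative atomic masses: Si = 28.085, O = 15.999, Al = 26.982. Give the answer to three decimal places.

0.999 Si apfu

Al2O3: 63.50/101.961 = 0.62279 mol → 1.24558 mol Al, 1.86837 mol O.
SiO2: 37.34/60.083 = 0.62147 mol → 0.62147 mol Si, 1.24294 mol O.
Total oxygen = 3.11131 mol. Normalization factor = 5/3.11131 = 1.60704.
Si per 5 O = 0.62147 × 1.60704 = 0.999.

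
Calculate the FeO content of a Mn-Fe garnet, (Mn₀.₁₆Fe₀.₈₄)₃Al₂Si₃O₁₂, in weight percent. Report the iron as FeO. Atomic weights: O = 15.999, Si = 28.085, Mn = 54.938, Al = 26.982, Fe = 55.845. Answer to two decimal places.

Molar mass of (Mn₀.₁₆Fe₀.₈₄)₃Al₂Si₃O₁₂ = 0.48·54.938 + 2.52·55.845 + 2·26.982 + 3·28.085 + 12·15.999 = 497.307 g/mol.
Each formula unit contains 2.52 Fe, equivalent to 2.52/1 = 2.5200 mol FeO.
M(FeO) = 1×55.845 + 1×15.999 = 71.844 g/mol.
Mass of FeO per formula unit = 2.5200 × 71.844 = 181.047 g.
FeO wt% = 181.047 / 497.307 × 100 = 36.41%.

36.41 wt%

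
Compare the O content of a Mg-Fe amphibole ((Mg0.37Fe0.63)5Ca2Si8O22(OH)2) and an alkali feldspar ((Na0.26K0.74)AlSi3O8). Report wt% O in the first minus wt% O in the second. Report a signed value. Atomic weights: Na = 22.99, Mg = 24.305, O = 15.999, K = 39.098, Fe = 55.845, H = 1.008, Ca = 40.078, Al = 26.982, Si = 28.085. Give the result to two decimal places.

-4.57 percentage points

O in (Mg0.37Fe0.63)5Ca2Si8O22(OH)2: molar mass 911.704 g/mol; 24×15.999 = 383.976 g → 42.12 wt%.
O in (Na0.26K0.74)AlSi3O8: molar mass 274.139 g/mol; 8×15.999 = 127.992 g → 46.69 wt%.
Difference = 42.12 − 46.69 = -4.57 percentage points.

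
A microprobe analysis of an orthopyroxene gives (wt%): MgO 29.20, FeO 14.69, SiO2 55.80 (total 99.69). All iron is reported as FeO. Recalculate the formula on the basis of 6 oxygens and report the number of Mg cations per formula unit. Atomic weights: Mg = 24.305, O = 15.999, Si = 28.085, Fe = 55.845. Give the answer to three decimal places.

1.560 Mg apfu

MgO: 29.20/40.304 = 0.72449 mol → 0.72449 mol Mg, 0.72449 mol O.
FeO: 14.69/71.844 = 0.20447 mol → 0.20447 mol Fe, 0.20447 mol O.
SiO2: 55.80/60.083 = 0.92872 mol → 0.92872 mol Si, 1.85744 mol O.
Total oxygen = 2.78640 mol. Normalization factor = 6/2.78640 = 2.15332.
Mg per 6 O = 0.72449 × 2.15332 = 1.560.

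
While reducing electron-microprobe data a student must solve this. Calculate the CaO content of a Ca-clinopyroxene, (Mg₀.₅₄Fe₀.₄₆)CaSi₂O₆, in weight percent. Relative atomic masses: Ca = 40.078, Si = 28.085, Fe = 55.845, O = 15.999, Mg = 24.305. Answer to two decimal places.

24.27 wt%

Formula mass = 231.055 g/mol.
1 Ca → 1.0000 mol CaO per formula unit; M(CaO) = 56.077, so CaO mass = 56.077 g.
56.077/231.055 × 100 = 24.27 wt%.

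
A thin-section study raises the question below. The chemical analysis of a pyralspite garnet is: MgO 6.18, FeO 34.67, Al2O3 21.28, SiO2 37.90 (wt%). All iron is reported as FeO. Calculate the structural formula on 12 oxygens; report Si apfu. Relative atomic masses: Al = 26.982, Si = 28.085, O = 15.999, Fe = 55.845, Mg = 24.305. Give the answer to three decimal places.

6.18 wt% MgO ÷ 40.304 g/mol = 0.15333 mol, giving 0.15333 Mg and 0.15333 O.
34.67 wt% FeO ÷ 71.844 g/mol = 0.48257 mol, giving 0.48257 Fe and 0.48257 O.
21.28 wt% Al2O3 ÷ 101.961 g/mol = 0.20871 mol, giving 0.41742 Al and 0.62613 O.
37.90 wt% SiO2 ÷ 60.083 g/mol = 0.63079 mol, giving 0.63079 Si and 1.26158 O.
Oxygen sums to 2.52361; scaling by 12/2.52361 = 4.75509 puts the formula on 12 O.
Si: 0.63079 × 4.75509 = 2.999 atoms per formula unit.

2.999 Si apfu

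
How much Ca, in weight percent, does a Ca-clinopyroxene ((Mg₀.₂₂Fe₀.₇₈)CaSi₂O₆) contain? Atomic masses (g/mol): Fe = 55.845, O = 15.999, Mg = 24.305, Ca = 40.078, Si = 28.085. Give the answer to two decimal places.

Formula mass = 0.22·24.305 + 0.78·55.845 + 1·40.078 + 2·28.085 + 6·15.999 = 241.148 g/mol, of which 40.078 g is Ca.
So Ca makes up 40.078/241.148 = 0.1662 of the mass, i.e. 16.62%.

16.62 weight percent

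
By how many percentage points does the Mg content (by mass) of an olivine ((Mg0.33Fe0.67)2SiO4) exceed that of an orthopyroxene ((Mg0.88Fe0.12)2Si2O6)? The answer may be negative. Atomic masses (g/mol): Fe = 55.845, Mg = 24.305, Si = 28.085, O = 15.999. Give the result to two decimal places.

Mg in (Mg0.33Fe0.67)2SiO4: molar mass 182.955 g/mol; 0.66×24.305 = 16.041 g → 8.77 wt%.
Mg in (Mg0.88Fe0.12)2Si2O6: molar mass 208.344 g/mol; 1.76×24.305 = 42.777 g → 20.53 wt%.
Difference = 8.77 − 20.53 = -11.76 percentage points.

-11.76 percentage points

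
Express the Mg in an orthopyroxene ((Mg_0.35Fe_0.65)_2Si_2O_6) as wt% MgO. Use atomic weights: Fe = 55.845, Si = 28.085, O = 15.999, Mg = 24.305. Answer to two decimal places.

11.67 wt%

Formula mass = 241.776 g/mol.
0.70 Mg → 0.7000 mol MgO per formula unit; M(MgO) = 40.304, so MgO mass = 28.213 g.
28.213/241.776 × 100 = 11.67 wt%.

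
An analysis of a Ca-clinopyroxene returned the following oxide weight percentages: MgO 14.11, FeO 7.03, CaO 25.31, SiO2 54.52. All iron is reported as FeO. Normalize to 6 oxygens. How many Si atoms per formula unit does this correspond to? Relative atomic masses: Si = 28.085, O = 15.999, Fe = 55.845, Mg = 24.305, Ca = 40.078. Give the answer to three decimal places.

2.006 Si apfu

MgO: 14.11/40.304 = 0.35009 mol → 0.35009 mol Mg, 0.35009 mol O.
FeO: 7.03/71.844 = 0.09785 mol → 0.09785 mol Fe, 0.09785 mol O.
CaO: 25.31/56.077 = 0.45134 mol → 0.45134 mol Ca, 0.45134 mol O.
SiO2: 54.52/60.083 = 0.90741 mol → 0.90741 mol Si, 1.81482 mol O.
Total oxygen = 2.71410 mol. Normalization factor = 6/2.71410 = 2.21068.
Si per 6 O = 0.90741 × 2.21068 = 2.006.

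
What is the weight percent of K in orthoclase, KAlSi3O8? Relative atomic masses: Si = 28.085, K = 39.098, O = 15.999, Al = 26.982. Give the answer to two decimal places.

14.05 weight percent

Molar mass of KAlSi3O8: 1·39.098 + 1·26.982 + 3·28.085 + 8·15.999 = 278.327 g/mol.
Mass of K per formula unit: 1 × 39.098 = 39.098 g.
Weight fraction K = 39.098 / 278.327 = 0.1405.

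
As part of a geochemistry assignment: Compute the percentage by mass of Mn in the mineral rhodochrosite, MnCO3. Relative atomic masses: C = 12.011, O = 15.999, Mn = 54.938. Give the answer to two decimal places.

47.79 mass %

Formula mass = 1*54.938 + 1*12.011 + 3*15.999 = 114.946 g/mol, of which 54.938 g is Mn.
So Mn makes up 54.938/114.946 = 0.4779 of the mass, i.e. 47.79%.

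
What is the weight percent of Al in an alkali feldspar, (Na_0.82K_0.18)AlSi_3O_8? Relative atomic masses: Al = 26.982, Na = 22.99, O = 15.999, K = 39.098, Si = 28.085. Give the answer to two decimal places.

10.18 weight percent

Molar mass of (Na_0.82K_0.18)AlSi_3O_8: 0.82*22.99 + 0.18*39.098 + 1*26.982 + 3*28.085 + 8*15.999 = 265.118 g/mol.
Mass of Al per formula unit: 1 × 26.982 = 26.982 g.
Weight fraction Al = 26.982 / 265.118 = 0.1018.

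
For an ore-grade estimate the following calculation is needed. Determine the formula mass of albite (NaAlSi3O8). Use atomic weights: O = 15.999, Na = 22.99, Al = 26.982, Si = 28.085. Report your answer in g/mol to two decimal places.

262.22 g/mol

The formula mass is the sum 1×22.99 + 1×26.982 + 3×28.085 + 8×15.999.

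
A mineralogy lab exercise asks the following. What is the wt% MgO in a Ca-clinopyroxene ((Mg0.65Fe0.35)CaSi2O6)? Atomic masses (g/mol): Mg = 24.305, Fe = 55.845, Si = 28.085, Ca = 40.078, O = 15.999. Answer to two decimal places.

Formula mass = 227.586 g/mol.
0.65 Mg → 0.6500 mol MgO per formula unit; M(MgO) = 40.304, so MgO mass = 26.198 g.
26.198/227.586 × 100 = 11.51 wt%.

11.51 wt%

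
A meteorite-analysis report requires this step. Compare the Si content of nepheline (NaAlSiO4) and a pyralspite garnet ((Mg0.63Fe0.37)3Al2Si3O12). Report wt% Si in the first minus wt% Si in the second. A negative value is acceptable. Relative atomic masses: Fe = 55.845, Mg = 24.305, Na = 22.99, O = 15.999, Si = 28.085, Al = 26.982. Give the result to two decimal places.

First mineral: 28.085 g Si in 142.053 g formula = 19.77 wt% Si.
Second mineral: 84.255 g Si in 438.131 g formula = 19.23 wt% Si.
19.77% − 19.23% gives a difference of 0.54 percentage points.

0.54 percentage points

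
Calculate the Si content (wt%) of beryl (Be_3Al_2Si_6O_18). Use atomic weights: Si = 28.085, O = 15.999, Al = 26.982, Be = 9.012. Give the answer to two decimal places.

31.35 wt%

Formula mass = 3*9.012 + 2*26.982 + 6*28.085 + 18*15.999 = 537.492 g/mol, of which 168.510 g is Si.
So Si makes up 168.510/537.492 = 0.3135 of the mass, i.e. 31.35%.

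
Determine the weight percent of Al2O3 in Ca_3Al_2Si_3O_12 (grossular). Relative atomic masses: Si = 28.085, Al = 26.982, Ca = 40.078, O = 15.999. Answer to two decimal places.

M(Ca_3Al_2Si_3O_12) = 450.441 g/mol; M(Al2O3) = 101.961 g/mol.
Moles Al2O3 per formula unit = 2 Al ÷ 2 = 1.0000.
Al2O3 fraction = (1.0000 × 101.961) / 450.441 = 101.961/450.441 = 0.2264.

22.64 wt%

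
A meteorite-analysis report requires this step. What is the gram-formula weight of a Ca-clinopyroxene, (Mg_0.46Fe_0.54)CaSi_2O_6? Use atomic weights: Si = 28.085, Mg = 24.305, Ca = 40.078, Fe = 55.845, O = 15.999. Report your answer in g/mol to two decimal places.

233.58 g/mol

The formula mass is the sum 0.46(24.305) + 0.54(55.845) + 1(40.078) + 2(28.085) + 6(15.999).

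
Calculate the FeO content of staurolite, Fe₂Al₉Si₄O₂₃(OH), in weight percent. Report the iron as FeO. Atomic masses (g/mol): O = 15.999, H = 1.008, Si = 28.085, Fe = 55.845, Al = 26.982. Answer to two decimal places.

16.87 wt%

Formula mass = 851.852 g/mol.
2 Fe → 2.0000 mol FeO per formula unit; M(FeO) = 71.844, so FeO mass = 143.688 g.
143.688/851.852 × 100 = 16.87 wt%.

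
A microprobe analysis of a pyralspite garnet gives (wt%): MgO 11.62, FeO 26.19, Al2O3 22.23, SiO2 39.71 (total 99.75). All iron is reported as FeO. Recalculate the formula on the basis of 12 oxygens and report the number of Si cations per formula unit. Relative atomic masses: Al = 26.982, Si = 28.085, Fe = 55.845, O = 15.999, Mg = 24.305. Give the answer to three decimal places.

MgO: 11.62/40.304 = 0.28831 mol → 0.28831 mol Mg, 0.28831 mol O.
FeO: 26.19/71.844 = 0.36454 mol → 0.36454 mol Fe, 0.36454 mol O.
Al2O3: 22.23/101.961 = 0.21802 mol → 0.43604 mol Al, 0.65406 mol O.
SiO2: 39.71/60.083 = 0.66092 mol → 0.66092 mol Si, 1.32184 mol O.
Total oxygen = 2.62875 mol. Normalization factor = 12/2.62875 = 4.56491.
Si per 12 O = 0.66092 × 4.56491 = 3.017.

3.017 Si apfu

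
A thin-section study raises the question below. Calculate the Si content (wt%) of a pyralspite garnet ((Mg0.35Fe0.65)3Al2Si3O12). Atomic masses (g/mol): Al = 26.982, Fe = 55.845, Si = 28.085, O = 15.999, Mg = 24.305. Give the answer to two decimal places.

18.13 wt%

M((Mg0.35Fe0.65)3Al2Si3O12) = 464.625 g/mol.
Si contributes 3 × 28.085 = 84.255 g per mole.
84.255/464.625 = 0.1813 → 18.13%.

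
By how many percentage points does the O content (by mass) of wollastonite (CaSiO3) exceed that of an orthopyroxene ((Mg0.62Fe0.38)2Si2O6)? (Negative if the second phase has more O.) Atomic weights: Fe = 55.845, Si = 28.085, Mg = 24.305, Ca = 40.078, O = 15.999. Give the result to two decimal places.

M(CaSiO3) = 116.160 g/mol, so wt% O = 47.997/116.160 × 100 = 41.32%.
M((Mg0.62Fe0.38)2Si2O6) = 224.744 g/mol, so wt% O = 95.994/224.744 × 100 = 42.71%.
41.32 − 42.71 = -1.39 pp.

-1.39 percentage points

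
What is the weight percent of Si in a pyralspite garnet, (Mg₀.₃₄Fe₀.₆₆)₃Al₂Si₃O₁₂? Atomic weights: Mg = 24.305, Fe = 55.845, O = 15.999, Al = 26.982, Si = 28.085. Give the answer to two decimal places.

Formula mass = 1.02×24.305 + 1.98×55.845 + 2×26.982 + 3×28.085 + 12×15.999 = 465.571 g/mol, of which 84.255 g is Si.
So Si makes up 84.255/465.571 = 0.1810 of the mass, i.e. 18.10%.

18.10 weight percent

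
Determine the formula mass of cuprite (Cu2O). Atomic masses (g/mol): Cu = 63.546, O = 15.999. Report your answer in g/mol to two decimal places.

M = 2·63.546 + 1·15.999

143.09 g/mol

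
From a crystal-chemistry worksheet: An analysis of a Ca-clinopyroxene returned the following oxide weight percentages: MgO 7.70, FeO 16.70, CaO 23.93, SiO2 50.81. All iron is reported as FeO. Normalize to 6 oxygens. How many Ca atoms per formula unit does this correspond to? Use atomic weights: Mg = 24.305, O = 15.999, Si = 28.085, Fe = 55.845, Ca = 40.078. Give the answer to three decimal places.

1.007 Ca apfu

MgO: 7.70/40.304 = 0.19105 mol → 0.19105 mol Mg, 0.19105 mol O.
FeO: 16.70/71.844 = 0.23245 mol → 0.23245 mol Fe, 0.23245 mol O.
CaO: 23.93/56.077 = 0.42673 mol → 0.42673 mol Ca, 0.42673 mol O.
SiO2: 50.81/60.083 = 0.84566 mol → 0.84566 mol Si, 1.69132 mol O.
Total oxygen = 2.54155 mol. Normalization factor = 6/2.54155 = 2.36076.
Ca per 6 O = 0.42673 × 2.36076 = 1.007.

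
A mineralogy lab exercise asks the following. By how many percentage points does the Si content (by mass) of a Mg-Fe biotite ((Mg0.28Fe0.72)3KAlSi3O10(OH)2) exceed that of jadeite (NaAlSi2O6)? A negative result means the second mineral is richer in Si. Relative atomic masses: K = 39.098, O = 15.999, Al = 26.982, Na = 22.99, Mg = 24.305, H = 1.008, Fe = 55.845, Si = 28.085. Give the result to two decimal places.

Si in (Mg0.28Fe0.72)3KAlSi3O10(OH)2: molar mass 485.380 g/mol; 3×28.085 = 84.255 g → 17.36 wt%.
Si in NaAlSi2O6: molar mass 202.136 g/mol; 2×28.085 = 56.170 g → 27.79 wt%.
Difference = 17.36 − 27.79 = -10.43 percentage points.

-10.43 percentage points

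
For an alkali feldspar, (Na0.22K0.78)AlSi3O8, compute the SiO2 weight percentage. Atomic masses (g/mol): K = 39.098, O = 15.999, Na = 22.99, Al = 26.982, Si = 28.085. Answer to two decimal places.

Formula mass = 274.783 g/mol.
3 Si → 3.0000 mol SiO2 per formula unit; M(SiO2) = 60.083, so SiO2 mass = 180.249 g.
180.249/274.783 × 100 = 65.60 wt%.

65.60 wt%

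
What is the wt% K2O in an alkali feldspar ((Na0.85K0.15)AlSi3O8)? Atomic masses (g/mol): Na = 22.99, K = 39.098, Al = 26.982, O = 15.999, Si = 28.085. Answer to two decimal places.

Molar mass of (Na0.85K0.15)AlSi3O8 = 0.85·22.99 + 0.15·39.098 + 1·26.982 + 3·28.085 + 8·15.999 = 264.635 g/mol.
Each formula unit contains 0.15 K, equivalent to 0.15/2 = 0.0750 mol K2O.
M(K2O) = 2×39.098 + 1×15.999 = 94.195 g/mol.
Mass of K2O per formula unit = 0.0750 × 94.195 = 7.065 g.
K2O wt% = 7.065 / 264.635 × 100 = 2.67%.

2.67 wt%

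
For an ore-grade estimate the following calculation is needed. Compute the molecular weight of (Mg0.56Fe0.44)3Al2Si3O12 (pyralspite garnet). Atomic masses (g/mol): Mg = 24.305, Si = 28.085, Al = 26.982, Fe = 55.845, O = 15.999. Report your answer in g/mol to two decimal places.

M = 1.68(24.305) + 1.32(55.845) + 2(26.982) + 3(28.085) + 12(15.999)

444.75 g/mol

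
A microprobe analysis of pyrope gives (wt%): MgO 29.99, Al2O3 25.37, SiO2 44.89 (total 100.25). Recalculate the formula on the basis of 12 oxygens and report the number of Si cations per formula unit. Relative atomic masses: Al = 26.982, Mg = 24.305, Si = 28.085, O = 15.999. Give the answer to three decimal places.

3.004 Si apfu

MgO: 29.99/40.304 = 0.74409 mol → 0.74409 mol Mg, 0.74409 mol O.
Al2O3: 25.37/101.961 = 0.24882 mol → 0.49764 mol Al, 0.74646 mol O.
SiO2: 44.89/60.083 = 0.74713 mol → 0.74713 mol Si, 1.49426 mol O.
Total oxygen = 2.98481 mol. Normalization factor = 12/2.98481 = 4.02036.
Si per 12 O = 0.74713 × 4.02036 = 3.004.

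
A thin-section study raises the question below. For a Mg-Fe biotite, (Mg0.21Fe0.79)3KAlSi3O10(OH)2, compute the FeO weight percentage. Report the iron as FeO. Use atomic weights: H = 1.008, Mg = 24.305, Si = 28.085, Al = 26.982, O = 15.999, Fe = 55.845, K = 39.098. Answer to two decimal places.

34.61 wt%

Molar mass of (Mg0.21Fe0.79)3KAlSi3O10(OH)2 = 0.63·24.305 + 2.37·55.845 + 1·39.098 + 1·26.982 + 3·28.085 + 12·15.999 + 2·1.008 = 492.004 g/mol.
Each formula unit contains 2.37 Fe, equivalent to 2.37/1 = 2.3700 mol FeO.
M(FeO) = 1×55.845 + 1×15.999 = 71.844 g/mol.
Mass of FeO per formula unit = 2.3700 × 71.844 = 170.270 g.
FeO wt% = 170.270 / 492.004 × 100 = 34.61%.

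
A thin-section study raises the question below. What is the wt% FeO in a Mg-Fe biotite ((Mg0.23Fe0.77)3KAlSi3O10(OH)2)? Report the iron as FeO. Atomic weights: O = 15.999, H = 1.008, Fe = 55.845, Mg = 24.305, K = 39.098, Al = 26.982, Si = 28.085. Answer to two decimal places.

Formula mass = 490.111 g/mol.
2.31 Fe → 2.3100 mol FeO per formula unit; M(FeO) = 71.844, so FeO mass = 165.960 g.
165.960/490.111 × 100 = 33.86 wt%.

33.86 wt%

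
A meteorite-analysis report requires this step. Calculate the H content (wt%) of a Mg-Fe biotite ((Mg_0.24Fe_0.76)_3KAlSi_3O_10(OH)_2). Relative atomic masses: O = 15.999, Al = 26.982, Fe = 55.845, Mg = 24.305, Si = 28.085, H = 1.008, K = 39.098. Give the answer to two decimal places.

M((Mg_0.24Fe_0.76)_3KAlSi_3O_10(OH)_2) = 489.165 g/mol.
H contributes 2 × 1.008 = 2.016 g per mole.
2.016/489.165 = 0.0041 → 0.41%.

0.41 wt%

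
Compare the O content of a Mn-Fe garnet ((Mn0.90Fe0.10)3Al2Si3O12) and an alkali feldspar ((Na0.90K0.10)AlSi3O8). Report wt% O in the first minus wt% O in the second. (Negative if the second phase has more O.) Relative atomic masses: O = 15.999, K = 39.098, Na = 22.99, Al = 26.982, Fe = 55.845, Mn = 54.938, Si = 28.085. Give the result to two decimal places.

O in (Mn0.90Fe0.10)3Al2Si3O12: molar mass 495.293 g/mol; 12×15.999 = 191.988 g → 38.76 wt%.
O in (Na0.90K0.10)AlSi3O8: molar mass 263.830 g/mol; 8×15.999 = 127.992 g → 48.51 wt%.
Difference = 38.76 − 48.51 = -9.75 percentage points.

-9.75 percentage points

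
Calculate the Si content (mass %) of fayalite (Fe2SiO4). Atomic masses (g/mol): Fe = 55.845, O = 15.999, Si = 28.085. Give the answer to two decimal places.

13.78 mass %

Molar mass of Fe2SiO4: 2*55.845 + 1*28.085 + 4*15.999 = 203.771 g/mol.
Mass of Si per formula unit: 1 × 28.085 = 28.085 g.
Weight fraction Si = 28.085 / 203.771 = 0.1378.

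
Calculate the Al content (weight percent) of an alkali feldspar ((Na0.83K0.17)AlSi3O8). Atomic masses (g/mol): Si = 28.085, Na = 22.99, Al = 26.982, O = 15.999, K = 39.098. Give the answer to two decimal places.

10.18 weight percent

Molar mass of (Na0.83K0.17)AlSi3O8: 0.83×22.99 + 0.17×39.098 + 1×26.982 + 3×28.085 + 8×15.999 = 264.957 g/mol.
Mass of Al per formula unit: 1 × 26.982 = 26.982 g.
Weight fraction Al = 26.982 / 264.957 = 0.1018.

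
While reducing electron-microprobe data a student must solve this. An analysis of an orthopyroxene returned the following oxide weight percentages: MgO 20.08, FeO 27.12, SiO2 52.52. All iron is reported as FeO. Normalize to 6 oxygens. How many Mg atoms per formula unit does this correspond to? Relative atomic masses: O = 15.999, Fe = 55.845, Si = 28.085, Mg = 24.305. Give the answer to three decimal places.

1.139 Mg apfu

MgO (M=40.304): mol = 0.49821; Mg = 0.49821, O = 0.49821.
FeO (M=71.844): mol = 0.37748; Fe = 0.37748, O = 0.37748.
SiO2 (M=60.083): mol = 0.87412; Si = 0.87412, O = 1.74824.
ΣO = 2.62393; factor = 6/ΣO = 2.28665.
Mg apfu = 0.49821 × 2.28665 = 1.139.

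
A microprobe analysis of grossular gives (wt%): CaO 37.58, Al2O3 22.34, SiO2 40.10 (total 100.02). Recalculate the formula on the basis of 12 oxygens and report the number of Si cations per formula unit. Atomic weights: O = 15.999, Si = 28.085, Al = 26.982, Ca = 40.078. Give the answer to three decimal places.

CaO (M=56.077): mol = 0.67015; Ca = 0.67015, O = 0.67015.
Al2O3 (M=101.961): mol = 0.21910; Al = 0.43820, O = 0.65730.
SiO2 (M=60.083): mol = 0.66741; Si = 0.66741, O = 1.33482.
ΣO = 2.66227; factor = 12/ΣO = 4.50743.
Si apfu = 0.66741 × 4.50743 = 3.008.

3.008 Si apfu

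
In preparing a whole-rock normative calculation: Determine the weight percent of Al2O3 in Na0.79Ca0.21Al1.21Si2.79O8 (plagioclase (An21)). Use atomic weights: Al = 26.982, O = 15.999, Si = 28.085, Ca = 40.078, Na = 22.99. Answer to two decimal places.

Molar mass of Na0.79Ca0.21Al1.21Si2.79O8 = 0.79·22.99 + 0.21·40.078 + 1.21·26.982 + 2.79·28.085 + 8·15.999 = 265.576 g/mol.
Each formula unit contains 1.21 Al, equivalent to 1.21/2 = 0.6050 mol Al2O3.
M(Al2O3) = 2×26.982 + 3×15.999 = 101.961 g/mol.
Mass of Al2O3 per formula unit = 0.6050 × 101.961 = 61.686 g.
Al2O3 wt% = 61.686 / 265.576 × 100 = 23.23%.

23.23 wt%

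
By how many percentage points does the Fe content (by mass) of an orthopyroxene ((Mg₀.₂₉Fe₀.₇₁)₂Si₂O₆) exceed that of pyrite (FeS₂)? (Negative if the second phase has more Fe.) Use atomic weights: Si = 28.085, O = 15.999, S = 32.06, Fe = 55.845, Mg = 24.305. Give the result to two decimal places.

-14.26 percentage points

Fe in (Mg₀.₂₉Fe₀.₇₁)₂Si₂O₆: molar mass 245.561 g/mol; 1.42×55.845 = 79.300 g → 32.29 wt%.
Fe in FeS₂: molar mass 119.965 g/mol; 1×55.845 = 55.845 g → 46.55 wt%.
Difference = 32.29 − 46.55 = -14.26 percentage points.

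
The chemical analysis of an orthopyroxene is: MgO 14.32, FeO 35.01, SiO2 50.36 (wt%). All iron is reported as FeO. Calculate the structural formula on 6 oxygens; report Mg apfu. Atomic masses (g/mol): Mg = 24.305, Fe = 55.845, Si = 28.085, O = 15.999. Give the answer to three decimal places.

0.846 Mg apfu

MgO: 14.32/40.304 = 0.35530 mol → 0.35530 mol Mg, 0.35530 mol O.
FeO: 35.01/71.844 = 0.48731 mol → 0.48731 mol Fe, 0.48731 mol O.
SiO2: 50.36/60.083 = 0.83817 mol → 0.83817 mol Si, 1.67634 mol O.
Total oxygen = 2.51895 mol. Normalization factor = 6/2.51895 = 2.38194.
Mg per 6 O = 0.35530 × 2.38194 = 0.846.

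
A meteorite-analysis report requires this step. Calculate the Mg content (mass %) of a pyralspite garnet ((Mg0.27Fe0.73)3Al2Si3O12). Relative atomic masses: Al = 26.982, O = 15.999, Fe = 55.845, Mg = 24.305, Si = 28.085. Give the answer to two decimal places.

4.17 mass %

M((Mg0.27Fe0.73)3Al2Si3O12) = 472.195 g/mol.
Mg contributes 0.81 × 24.305 = 19.687 g per mole.
19.687/472.195 = 0.0417 → 4.17%.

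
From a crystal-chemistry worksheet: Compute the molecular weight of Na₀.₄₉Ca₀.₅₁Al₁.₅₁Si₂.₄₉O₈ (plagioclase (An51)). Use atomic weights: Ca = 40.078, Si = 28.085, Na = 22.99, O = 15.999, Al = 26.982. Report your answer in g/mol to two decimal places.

The formula mass is the sum 0.49(22.99) + 0.51(40.078) + 1.51(26.982) + 2.49(28.085) + 8(15.999).

270.37 g/mol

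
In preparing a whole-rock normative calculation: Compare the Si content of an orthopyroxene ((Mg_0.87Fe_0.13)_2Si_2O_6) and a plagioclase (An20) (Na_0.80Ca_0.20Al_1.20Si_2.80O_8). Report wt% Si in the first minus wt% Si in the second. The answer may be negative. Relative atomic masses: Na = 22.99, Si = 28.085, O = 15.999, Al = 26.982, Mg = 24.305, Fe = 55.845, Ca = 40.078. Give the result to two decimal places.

First mineral: 56.170 g Si in 208.974 g formula = 26.88 wt% Si.
Second mineral: 78.638 g Si in 265.416 g formula = 29.63 wt% Si.
26.88% − 29.63% gives a difference of -2.75 percentage points.

-2.75 percentage points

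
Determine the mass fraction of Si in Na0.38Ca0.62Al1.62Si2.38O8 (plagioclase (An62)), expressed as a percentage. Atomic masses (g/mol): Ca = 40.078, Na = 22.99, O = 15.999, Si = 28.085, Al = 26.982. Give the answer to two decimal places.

Molar mass of Na0.38Ca0.62Al1.62Si2.38O8: 0.38·22.99 + 0.62·40.078 + 1.62·26.982 + 2.38·28.085 + 8·15.999 = 272.130 g/mol.
Mass of Si per formula unit: 2.38 × 28.085 = 66.842 g.
Weight fraction Si = 66.842 / 272.130 = 0.2456.

24.56 mass %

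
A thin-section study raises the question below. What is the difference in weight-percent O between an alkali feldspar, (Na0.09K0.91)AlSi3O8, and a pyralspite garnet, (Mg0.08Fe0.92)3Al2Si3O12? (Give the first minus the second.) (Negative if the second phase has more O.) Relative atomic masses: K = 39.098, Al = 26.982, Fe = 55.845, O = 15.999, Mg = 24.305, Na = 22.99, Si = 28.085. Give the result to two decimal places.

O in (Na0.09K0.91)AlSi3O8: molar mass 276.877 g/mol; 8×15.999 = 127.992 g → 46.23 wt%.
O in (Mg0.08Fe0.92)3Al2Si3O12: molar mass 490.172 g/mol; 12×15.999 = 191.988 g → 39.17 wt%.
Difference = 46.23 − 39.17 = 7.06 percentage points.

7.06 percentage points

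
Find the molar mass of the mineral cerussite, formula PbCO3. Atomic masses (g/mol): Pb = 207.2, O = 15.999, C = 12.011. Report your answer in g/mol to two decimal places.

267.21 g/mol

Pb: 1 × 207.2 = 207.2000
C: 1 × 12.011 = 12.0110
O: 3 × 15.999 = 47.9970
Summing the contributions gives the formula mass.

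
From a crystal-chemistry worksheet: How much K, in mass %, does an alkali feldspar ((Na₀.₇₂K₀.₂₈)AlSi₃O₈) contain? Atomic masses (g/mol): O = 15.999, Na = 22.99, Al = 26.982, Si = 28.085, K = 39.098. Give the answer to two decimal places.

4.10 mass %

Molar mass of (Na₀.₇₂K₀.₂₈)AlSi₃O₈: 0.72·22.99 + 0.28·39.098 + 1·26.982 + 3·28.085 + 8·15.999 = 266.729 g/mol.
Mass of K per formula unit: 0.28 × 39.098 = 10.947 g.
Weight fraction K = 10.947 / 266.729 = 0.0410.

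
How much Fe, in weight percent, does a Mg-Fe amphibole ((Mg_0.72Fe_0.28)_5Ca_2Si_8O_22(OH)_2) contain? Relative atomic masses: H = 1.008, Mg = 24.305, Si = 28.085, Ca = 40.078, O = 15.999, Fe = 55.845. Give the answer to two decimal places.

M((Mg_0.72Fe_0.28)_5Ca_2Si_8O_22(OH)_2) = 856.509 g/mol.
Fe contributes 1.40 × 55.845 = 78.183 g per mole.
78.183/856.509 = 0.0913 → 9.13%.

9.13 weight percent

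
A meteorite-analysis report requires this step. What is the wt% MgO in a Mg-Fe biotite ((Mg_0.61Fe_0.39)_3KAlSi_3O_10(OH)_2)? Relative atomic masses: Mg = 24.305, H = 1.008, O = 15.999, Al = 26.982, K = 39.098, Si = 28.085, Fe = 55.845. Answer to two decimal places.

16.24 wt%

Molar mass of (Mg_0.61Fe_0.39)_3KAlSi_3O_10(OH)_2 = 1.83*24.305 + 1.17*55.845 + 1*39.098 + 1*26.982 + 3*28.085 + 12*15.999 + 2*1.008 = 454.156 g/mol.
Each formula unit contains 1.83 Mg, equivalent to 1.83/1 = 1.8300 mol MgO.
M(MgO) = 1×24.305 + 1×15.999 = 40.304 g/mol.
Mass of MgO per formula unit = 1.8300 × 40.304 = 73.756 g.
MgO wt% = 73.756 / 454.156 × 100 = 16.24%.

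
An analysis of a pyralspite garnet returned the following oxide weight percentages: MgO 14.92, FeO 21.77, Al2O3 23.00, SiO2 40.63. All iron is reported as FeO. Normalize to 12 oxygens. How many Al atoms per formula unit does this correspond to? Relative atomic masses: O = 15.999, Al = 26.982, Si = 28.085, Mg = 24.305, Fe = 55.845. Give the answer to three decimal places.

14.92 wt% MgO ÷ 40.304 g/mol = 0.37019 mol, giving 0.37019 Mg and 0.37019 O.
21.77 wt% FeO ÷ 71.844 g/mol = 0.30302 mol, giving 0.30302 Fe and 0.30302 O.
23.00 wt% Al2O3 ÷ 101.961 g/mol = 0.22558 mol, giving 0.45116 Al and 0.67674 O.
40.63 wt% SiO2 ÷ 60.083 g/mol = 0.67623 mol, giving 0.67623 Si and 1.35246 O.
Oxygen sums to 2.70241; scaling by 12/2.70241 = 4.44048 puts the formula on 12 O.
Al: 0.45116 × 4.44048 = 2.003 atoms per formula unit.

2.003 Al apfu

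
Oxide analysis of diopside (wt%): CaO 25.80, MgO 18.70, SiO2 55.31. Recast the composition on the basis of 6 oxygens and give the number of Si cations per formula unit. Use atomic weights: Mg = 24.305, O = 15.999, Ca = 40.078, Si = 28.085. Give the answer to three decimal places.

1.997 Si apfu

CaO (M=56.077): mol = 0.46008; Ca = 0.46008, O = 0.46008.
MgO (M=40.304): mol = 0.46397; Mg = 0.46397, O = 0.46397.
SiO2 (M=60.083): mol = 0.92056; Si = 0.92056, O = 1.84112.
ΣO = 2.76517; factor = 6/ΣO = 2.16985.
Si apfu = 0.92056 × 2.16985 = 1.997.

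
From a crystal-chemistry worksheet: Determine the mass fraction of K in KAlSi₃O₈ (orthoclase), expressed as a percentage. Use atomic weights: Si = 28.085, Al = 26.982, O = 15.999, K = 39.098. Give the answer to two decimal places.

Formula mass = 1·39.098 + 1·26.982 + 3·28.085 + 8·15.999 = 278.327 g/mol, of which 39.098 g is K.
So K makes up 39.098/278.327 = 0.1405 of the mass, i.e. 14.05%.

14.05 wt%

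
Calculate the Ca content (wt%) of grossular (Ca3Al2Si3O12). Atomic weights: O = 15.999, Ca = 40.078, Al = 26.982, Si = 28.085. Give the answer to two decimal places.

26.69 wt%

M(Ca3Al2Si3O12) = 450.441 g/mol.
Ca contributes 3 × 40.078 = 120.234 g per mole.
120.234/450.441 = 0.2669 → 26.69%.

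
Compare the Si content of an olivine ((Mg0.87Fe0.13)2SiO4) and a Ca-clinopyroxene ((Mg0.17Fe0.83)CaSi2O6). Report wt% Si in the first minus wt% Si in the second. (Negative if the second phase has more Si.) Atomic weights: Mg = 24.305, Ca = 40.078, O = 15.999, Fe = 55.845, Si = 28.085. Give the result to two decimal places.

Si in (Mg0.87Fe0.13)2SiO4: molar mass 148.891 g/mol; 1×28.085 = 28.085 g → 18.86 wt%.
Si in (Mg0.17Fe0.83)CaSi2O6: molar mass 242.725 g/mol; 2×28.085 = 56.170 g → 23.14 wt%.
Difference = 18.86 − 23.14 = -4.28 percentage points.

-4.28 percentage points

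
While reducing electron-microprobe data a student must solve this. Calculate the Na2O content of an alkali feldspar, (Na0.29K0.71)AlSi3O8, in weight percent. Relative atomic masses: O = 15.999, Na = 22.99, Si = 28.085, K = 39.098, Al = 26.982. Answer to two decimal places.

3.28 wt%

Molar mass of (Na0.29K0.71)AlSi3O8 = 0.29×22.99 + 0.71×39.098 + 1×26.982 + 3×28.085 + 8×15.999 = 273.656 g/mol.
Each formula unit contains 0.29 Na, equivalent to 0.29/2 = 0.1450 mol Na2O.
M(Na2O) = 2×22.99 + 1×15.999 = 61.979 g/mol.
Mass of Na2O per formula unit = 0.1450 × 61.979 = 8.987 g.
Na2O wt% = 8.987 / 273.656 × 100 = 3.28%.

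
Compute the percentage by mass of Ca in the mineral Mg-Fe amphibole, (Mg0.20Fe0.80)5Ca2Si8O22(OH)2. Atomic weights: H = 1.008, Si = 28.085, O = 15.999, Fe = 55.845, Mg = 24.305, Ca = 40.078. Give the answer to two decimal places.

8.54 mass %

Molar mass of (Mg0.20Fe0.80)5Ca2Si8O22(OH)2: 1×24.305 + 4×55.845 + 2×40.078 + 8×28.085 + 24×15.999 + 2×1.008 = 938.513 g/mol.
Mass of Ca per formula unit: 2 × 40.078 = 80.156 g.
Weight fraction Ca = 80.156 / 938.513 = 0.0854.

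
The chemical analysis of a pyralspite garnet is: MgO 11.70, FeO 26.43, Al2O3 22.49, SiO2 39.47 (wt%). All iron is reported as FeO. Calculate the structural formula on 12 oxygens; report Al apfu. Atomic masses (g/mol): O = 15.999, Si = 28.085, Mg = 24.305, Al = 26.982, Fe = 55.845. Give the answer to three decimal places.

2.010 Al apfu

MgO (M=40.304): mol = 0.29029; Mg = 0.29029, O = 0.29029.
FeO (M=71.844): mol = 0.36788; Fe = 0.36788, O = 0.36788.
Al2O3 (M=101.961): mol = 0.22057; Al = 0.44114, O = 0.66171.
SiO2 (M=60.083): mol = 0.65692; Si = 0.65692, O = 1.31384.
ΣO = 2.63372; factor = 12/ΣO = 4.55629.
Al apfu = 0.44114 × 4.55629 = 2.010.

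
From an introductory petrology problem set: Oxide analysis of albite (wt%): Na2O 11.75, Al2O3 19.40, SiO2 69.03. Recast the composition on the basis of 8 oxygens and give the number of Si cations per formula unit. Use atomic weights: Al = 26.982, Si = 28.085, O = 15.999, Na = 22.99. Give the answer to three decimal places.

Na2O: 11.75/61.979 = 0.18958 mol → 0.37916 mol Na, 0.18958 mol O.
Al2O3: 19.40/101.961 = 0.19027 mol → 0.38054 mol Al, 0.57081 mol O.
SiO2: 69.03/60.083 = 1.14891 mol → 1.14891 mol Si, 2.29782 mol O.
Total oxygen = 3.05821 mol. Normalization factor = 8/3.05821 = 2.61591.
Si per 8 O = 1.14891 × 2.61591 = 3.005.

3.005 Si apfu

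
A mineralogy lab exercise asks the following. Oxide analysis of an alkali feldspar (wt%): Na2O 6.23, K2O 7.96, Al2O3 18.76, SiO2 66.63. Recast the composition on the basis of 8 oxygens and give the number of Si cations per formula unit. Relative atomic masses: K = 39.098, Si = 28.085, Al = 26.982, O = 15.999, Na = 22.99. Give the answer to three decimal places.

3.002 Si apfu

Na2O (M=61.979): mol = 0.10052; Na = 0.20104, O = 0.10052.
K2O (M=94.195): mol = 0.08451; K = 0.16902, O = 0.08451.
Al2O3 (M=101.961): mol = 0.18399; Al = 0.36798, O = 0.55197.
SiO2 (M=60.083): mol = 1.10897; Si = 1.10897, O = 2.21794.
ΣO = 2.95494; factor = 8/ΣO = 2.70733.
Si apfu = 1.10897 × 2.70733 = 3.002.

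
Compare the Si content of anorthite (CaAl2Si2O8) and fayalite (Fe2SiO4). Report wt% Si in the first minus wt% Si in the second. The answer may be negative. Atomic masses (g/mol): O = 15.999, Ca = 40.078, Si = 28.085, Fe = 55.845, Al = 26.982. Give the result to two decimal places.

6.41 percentage points

First mineral: 56.170 g Si in 278.204 g formula = 20.19 wt% Si.
Second mineral: 28.085 g Si in 203.771 g formula = 13.78 wt% Si.
20.19% − 13.78% gives a difference of 6.41 percentage points.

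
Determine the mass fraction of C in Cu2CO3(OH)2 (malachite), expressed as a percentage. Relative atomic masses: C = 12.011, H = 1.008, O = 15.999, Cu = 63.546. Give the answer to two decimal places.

5.43 weight percent

M(Cu2CO3(OH)2) = 221.114 g/mol.
C contributes 1 × 12.011 = 12.011 g per mole.
12.011/221.114 = 0.0543 → 5.43%.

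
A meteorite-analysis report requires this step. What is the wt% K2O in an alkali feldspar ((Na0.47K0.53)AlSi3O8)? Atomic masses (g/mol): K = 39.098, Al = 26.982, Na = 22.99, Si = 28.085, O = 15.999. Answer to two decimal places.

Molar mass of (Na0.47K0.53)AlSi3O8 = 0.47·22.99 + 0.53·39.098 + 1·26.982 + 3·28.085 + 8·15.999 = 270.756 g/mol.
Each formula unit contains 0.53 K, equivalent to 0.53/2 = 0.2650 mol K2O.
M(K2O) = 2×39.098 + 1×15.999 = 94.195 g/mol.
Mass of K2O per formula unit = 0.2650 × 94.195 = 24.962 g.
K2O wt% = 24.962 / 270.756 × 100 = 9.22%.

9.22 wt%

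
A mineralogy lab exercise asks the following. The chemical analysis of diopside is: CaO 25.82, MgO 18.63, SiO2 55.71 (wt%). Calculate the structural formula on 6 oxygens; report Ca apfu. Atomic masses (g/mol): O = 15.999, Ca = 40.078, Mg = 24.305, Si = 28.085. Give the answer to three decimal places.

25.82 wt% CaO ÷ 56.077 g/mol = 0.46044 mol, giving 0.46044 Ca and 0.46044 O.
18.63 wt% MgO ÷ 40.304 g/mol = 0.46224 mol, giving 0.46224 Mg and 0.46224 O.
55.71 wt% SiO2 ÷ 60.083 g/mol = 0.92722 mol, giving 0.92722 Si and 1.85444 O.
Oxygen sums to 2.77712; scaling by 6/2.77712 = 2.16051 puts the formula on 6 O.
Ca: 0.46044 × 2.16051 = 0.995 atoms per formula unit.

0.995 Ca apfu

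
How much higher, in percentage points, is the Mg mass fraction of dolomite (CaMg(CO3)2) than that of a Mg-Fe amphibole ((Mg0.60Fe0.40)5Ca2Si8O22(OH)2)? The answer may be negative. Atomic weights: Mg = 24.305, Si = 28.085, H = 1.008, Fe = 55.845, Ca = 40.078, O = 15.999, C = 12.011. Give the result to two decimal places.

4.85 percentage points

Mg in CaMg(CO3)2: molar mass 184.399 g/mol; 1×24.305 = 24.305 g → 13.18 wt%.
Mg in (Mg0.60Fe0.40)5Ca2Si8O22(OH)2: molar mass 875.433 g/mol; 3×24.305 = 72.915 g → 8.33 wt%.
Difference = 13.18 − 8.33 = 4.85 percentage points.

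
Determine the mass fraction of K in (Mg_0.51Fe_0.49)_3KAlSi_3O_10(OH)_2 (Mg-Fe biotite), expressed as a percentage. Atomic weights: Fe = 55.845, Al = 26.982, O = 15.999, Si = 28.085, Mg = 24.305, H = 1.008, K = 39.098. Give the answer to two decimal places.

8.43 wt%

Formula mass = 1.53×24.305 + 1.47×55.845 + 1×39.098 + 1×26.982 + 3×28.085 + 12×15.999 + 2×1.008 = 463.618 g/mol, of which 39.098 g is K.
So K makes up 39.098/463.618 = 0.0843 of the mass, i.e. 8.43%.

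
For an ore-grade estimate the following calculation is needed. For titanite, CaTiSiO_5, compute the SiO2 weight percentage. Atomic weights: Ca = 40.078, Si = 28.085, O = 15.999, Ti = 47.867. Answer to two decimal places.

30.65 wt%

M(CaTiSiO_5) = 196.025 g/mol; M(SiO2) = 60.083 g/mol.
Moles SiO2 per formula unit = 1 Si ÷ 1 = 1.0000.
SiO2 fraction = (1.0000 × 60.083) / 196.025 = 60.083/196.025 = 0.3065.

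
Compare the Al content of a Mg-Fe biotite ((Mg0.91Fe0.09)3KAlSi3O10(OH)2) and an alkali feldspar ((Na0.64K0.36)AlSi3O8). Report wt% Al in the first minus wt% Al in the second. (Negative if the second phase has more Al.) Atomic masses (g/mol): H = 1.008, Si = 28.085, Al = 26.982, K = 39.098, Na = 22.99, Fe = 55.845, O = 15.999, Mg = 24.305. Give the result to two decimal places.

Al in (Mg0.91Fe0.09)3KAlSi3O10(OH)2: molar mass 425.770 g/mol; 1×26.982 = 26.982 g → 6.34 wt%.
Al in (Na0.64K0.36)AlSi3O8: molar mass 268.018 g/mol; 1×26.982 = 26.982 g → 10.07 wt%.
Difference = 6.34 − 10.07 = -3.73 percentage points.

-3.73 percentage points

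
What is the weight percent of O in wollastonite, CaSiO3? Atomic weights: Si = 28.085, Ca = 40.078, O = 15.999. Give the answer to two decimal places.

M(CaSiO3) = 116.160 g/mol.
O contributes 3 × 15.999 = 47.997 g per mole.
47.997/116.160 = 0.4132 → 41.32%.

41.32 wt%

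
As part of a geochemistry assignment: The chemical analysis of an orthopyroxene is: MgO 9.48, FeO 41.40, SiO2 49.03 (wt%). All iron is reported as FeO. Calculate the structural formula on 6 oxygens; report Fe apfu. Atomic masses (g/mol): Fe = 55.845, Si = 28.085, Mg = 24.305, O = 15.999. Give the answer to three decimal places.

MgO: 9.48/40.304 = 0.23521 mol → 0.23521 mol Mg, 0.23521 mol O.
FeO: 41.40/71.844 = 0.57625 mol → 0.57625 mol Fe, 0.57625 mol O.
SiO2: 49.03/60.083 = 0.81604 mol → 0.81604 mol Si, 1.63208 mol O.
Total oxygen = 2.44354 mol. Normalization factor = 6/2.44354 = 2.45545.
Fe per 6 O = 0.57625 × 2.45545 = 1.415.

1.415 Fe apfu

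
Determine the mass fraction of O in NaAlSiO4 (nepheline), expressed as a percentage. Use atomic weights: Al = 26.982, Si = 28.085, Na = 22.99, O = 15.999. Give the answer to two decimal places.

45.05 wt%

Formula mass = 1*22.99 + 1*26.982 + 1*28.085 + 4*15.999 = 142.053 g/mol, of which 63.996 g is O.
So O makes up 63.996/142.053 = 0.4505 of the mass, i.e. 45.05%.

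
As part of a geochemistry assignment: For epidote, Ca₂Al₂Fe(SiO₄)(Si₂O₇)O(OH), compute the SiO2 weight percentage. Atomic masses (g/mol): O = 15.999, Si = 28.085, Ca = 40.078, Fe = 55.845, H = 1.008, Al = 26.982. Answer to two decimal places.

37.30 wt%

M(Ca₂Al₂Fe(SiO₄)(Si₂O₇)O(OH)) = 483.215 g/mol; M(SiO2) = 60.083 g/mol.
Moles SiO2 per formula unit = 3 Si ÷ 1 = 3.0000.
SiO2 fraction = (3.0000 × 60.083) / 483.215 = 180.249/483.215 = 0.3730.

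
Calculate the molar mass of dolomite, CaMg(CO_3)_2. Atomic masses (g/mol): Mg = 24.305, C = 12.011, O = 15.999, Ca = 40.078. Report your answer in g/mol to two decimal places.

184.40 g/mol

Ca: 1 × 40.078 = 40.0780
Mg: 1 × 24.305 = 24.3050
C: 2 × 12.011 = 24.0220
O: 6 × 15.999 = 95.9940
Summing the contributions gives the formula mass.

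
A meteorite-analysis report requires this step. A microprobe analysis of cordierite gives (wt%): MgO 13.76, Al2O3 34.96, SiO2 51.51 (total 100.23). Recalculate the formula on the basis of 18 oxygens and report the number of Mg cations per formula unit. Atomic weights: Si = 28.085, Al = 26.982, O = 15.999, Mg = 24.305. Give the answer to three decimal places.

13.76 wt% MgO ÷ 40.304 g/mol = 0.34141 mol, giving 0.34141 Mg and 0.34141 O.
34.96 wt% Al2O3 ÷ 101.961 g/mol = 0.34288 mol, giving 0.68576 Al and 1.02864 O.
51.51 wt% SiO2 ÷ 60.083 g/mol = 0.85731 mol, giving 0.85731 Si and 1.71462 O.
Oxygen sums to 3.08467; scaling by 18/3.08467 = 5.83531 puts the formula on 18 O.
Mg: 0.34141 × 5.83531 = 1.992 atoms per formula unit.

1.992 Mg apfu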